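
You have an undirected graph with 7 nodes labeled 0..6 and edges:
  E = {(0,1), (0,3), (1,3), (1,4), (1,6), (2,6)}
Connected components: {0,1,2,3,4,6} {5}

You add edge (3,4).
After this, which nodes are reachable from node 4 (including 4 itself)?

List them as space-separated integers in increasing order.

Answer: 0 1 2 3 4 6

Derivation:
Before: nodes reachable from 4: {0,1,2,3,4,6}
Adding (3,4): both endpoints already in same component. Reachability from 4 unchanged.
After: nodes reachable from 4: {0,1,2,3,4,6}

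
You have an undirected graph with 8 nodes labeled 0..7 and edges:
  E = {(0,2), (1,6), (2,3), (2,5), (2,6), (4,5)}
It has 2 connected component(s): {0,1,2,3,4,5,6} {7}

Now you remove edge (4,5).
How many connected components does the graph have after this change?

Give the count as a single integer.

Answer: 3

Derivation:
Initial component count: 2
Remove (4,5): it was a bridge. Count increases: 2 -> 3.
  After removal, components: {0,1,2,3,5,6} {4} {7}
New component count: 3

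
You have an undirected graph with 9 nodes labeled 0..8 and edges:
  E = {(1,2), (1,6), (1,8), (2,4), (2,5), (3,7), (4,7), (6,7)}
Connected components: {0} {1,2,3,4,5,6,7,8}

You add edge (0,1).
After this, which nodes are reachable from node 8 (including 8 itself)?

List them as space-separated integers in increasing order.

Answer: 0 1 2 3 4 5 6 7 8

Derivation:
Before: nodes reachable from 8: {1,2,3,4,5,6,7,8}
Adding (0,1): merges 8's component with another. Reachability grows.
After: nodes reachable from 8: {0,1,2,3,4,5,6,7,8}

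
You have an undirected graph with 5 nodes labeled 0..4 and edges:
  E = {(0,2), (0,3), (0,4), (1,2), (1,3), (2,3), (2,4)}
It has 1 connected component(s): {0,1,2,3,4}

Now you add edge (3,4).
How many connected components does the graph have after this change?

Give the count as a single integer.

Answer: 1

Derivation:
Initial component count: 1
Add (3,4): endpoints already in same component. Count unchanged: 1.
New component count: 1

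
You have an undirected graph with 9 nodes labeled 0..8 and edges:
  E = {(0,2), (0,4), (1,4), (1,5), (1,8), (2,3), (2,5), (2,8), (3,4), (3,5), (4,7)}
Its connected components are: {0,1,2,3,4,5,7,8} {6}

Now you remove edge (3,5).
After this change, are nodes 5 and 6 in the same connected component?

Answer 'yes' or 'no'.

Answer: no

Derivation:
Initial components: {0,1,2,3,4,5,7,8} {6}
Removing edge (3,5): not a bridge — component count unchanged at 2.
New components: {0,1,2,3,4,5,7,8} {6}
Are 5 and 6 in the same component? no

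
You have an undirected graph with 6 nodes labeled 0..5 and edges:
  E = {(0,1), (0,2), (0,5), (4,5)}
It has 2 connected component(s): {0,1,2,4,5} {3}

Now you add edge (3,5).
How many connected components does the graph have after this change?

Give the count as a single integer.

Answer: 1

Derivation:
Initial component count: 2
Add (3,5): merges two components. Count decreases: 2 -> 1.
New component count: 1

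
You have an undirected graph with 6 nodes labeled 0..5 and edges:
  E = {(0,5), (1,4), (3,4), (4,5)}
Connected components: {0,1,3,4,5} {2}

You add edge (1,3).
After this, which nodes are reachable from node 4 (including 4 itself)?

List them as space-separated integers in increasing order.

Answer: 0 1 3 4 5

Derivation:
Before: nodes reachable from 4: {0,1,3,4,5}
Adding (1,3): both endpoints already in same component. Reachability from 4 unchanged.
After: nodes reachable from 4: {0,1,3,4,5}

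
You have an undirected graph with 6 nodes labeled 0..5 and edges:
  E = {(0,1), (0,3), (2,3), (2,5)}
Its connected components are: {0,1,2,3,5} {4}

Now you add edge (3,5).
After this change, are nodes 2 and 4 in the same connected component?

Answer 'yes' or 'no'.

Answer: no

Derivation:
Initial components: {0,1,2,3,5} {4}
Adding edge (3,5): both already in same component {0,1,2,3,5}. No change.
New components: {0,1,2,3,5} {4}
Are 2 and 4 in the same component? no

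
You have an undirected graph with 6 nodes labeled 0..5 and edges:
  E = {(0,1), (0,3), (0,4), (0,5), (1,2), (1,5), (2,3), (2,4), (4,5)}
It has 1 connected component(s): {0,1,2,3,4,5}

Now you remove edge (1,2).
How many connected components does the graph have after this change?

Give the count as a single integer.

Initial component count: 1
Remove (1,2): not a bridge. Count unchanged: 1.
  After removal, components: {0,1,2,3,4,5}
New component count: 1

Answer: 1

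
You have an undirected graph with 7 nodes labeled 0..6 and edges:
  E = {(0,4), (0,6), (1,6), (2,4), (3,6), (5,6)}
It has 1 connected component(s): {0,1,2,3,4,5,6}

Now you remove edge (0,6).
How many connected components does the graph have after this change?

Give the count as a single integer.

Initial component count: 1
Remove (0,6): it was a bridge. Count increases: 1 -> 2.
  After removal, components: {0,2,4} {1,3,5,6}
New component count: 2

Answer: 2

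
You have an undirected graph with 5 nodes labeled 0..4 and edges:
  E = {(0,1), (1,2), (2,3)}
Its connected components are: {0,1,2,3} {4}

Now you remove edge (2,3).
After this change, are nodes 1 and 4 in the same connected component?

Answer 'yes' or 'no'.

Initial components: {0,1,2,3} {4}
Removing edge (2,3): it was a bridge — component count 2 -> 3.
New components: {0,1,2} {3} {4}
Are 1 and 4 in the same component? no

Answer: no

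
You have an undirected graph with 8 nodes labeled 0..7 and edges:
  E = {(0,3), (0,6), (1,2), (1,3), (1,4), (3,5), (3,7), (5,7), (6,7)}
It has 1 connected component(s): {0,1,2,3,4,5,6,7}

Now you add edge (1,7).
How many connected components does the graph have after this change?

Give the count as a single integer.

Initial component count: 1
Add (1,7): endpoints already in same component. Count unchanged: 1.
New component count: 1

Answer: 1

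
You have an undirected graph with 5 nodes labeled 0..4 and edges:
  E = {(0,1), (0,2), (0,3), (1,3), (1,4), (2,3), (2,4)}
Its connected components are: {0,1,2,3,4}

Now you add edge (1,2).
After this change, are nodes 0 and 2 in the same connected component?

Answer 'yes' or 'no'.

Initial components: {0,1,2,3,4}
Adding edge (1,2): both already in same component {0,1,2,3,4}. No change.
New components: {0,1,2,3,4}
Are 0 and 2 in the same component? yes

Answer: yes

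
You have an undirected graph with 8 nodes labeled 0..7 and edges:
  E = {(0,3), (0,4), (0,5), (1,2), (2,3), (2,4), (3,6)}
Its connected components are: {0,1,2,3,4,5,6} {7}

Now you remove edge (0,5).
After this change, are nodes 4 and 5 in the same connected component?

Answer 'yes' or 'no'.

Answer: no

Derivation:
Initial components: {0,1,2,3,4,5,6} {7}
Removing edge (0,5): it was a bridge — component count 2 -> 3.
New components: {0,1,2,3,4,6} {5} {7}
Are 4 and 5 in the same component? no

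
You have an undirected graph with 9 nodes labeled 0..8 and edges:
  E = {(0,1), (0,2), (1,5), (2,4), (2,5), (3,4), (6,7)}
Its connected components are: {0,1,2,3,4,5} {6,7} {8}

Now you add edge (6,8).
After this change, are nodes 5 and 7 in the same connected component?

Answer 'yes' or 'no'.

Answer: no

Derivation:
Initial components: {0,1,2,3,4,5} {6,7} {8}
Adding edge (6,8): merges {6,7} and {8}.
New components: {0,1,2,3,4,5} {6,7,8}
Are 5 and 7 in the same component? no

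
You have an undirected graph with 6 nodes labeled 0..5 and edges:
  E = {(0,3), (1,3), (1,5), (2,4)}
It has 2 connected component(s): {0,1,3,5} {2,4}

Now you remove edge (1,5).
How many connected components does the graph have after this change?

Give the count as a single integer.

Answer: 3

Derivation:
Initial component count: 2
Remove (1,5): it was a bridge. Count increases: 2 -> 3.
  After removal, components: {0,1,3} {2,4} {5}
New component count: 3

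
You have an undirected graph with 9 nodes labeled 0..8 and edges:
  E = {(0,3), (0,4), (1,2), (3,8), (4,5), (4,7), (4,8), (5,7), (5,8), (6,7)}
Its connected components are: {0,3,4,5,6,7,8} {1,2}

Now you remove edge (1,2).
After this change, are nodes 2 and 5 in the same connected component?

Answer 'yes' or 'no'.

Initial components: {0,3,4,5,6,7,8} {1,2}
Removing edge (1,2): it was a bridge — component count 2 -> 3.
New components: {0,3,4,5,6,7,8} {1} {2}
Are 2 and 5 in the same component? no

Answer: no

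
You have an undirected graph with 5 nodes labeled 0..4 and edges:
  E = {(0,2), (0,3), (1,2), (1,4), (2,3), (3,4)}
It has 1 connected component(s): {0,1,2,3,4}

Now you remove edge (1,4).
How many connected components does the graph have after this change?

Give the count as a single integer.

Initial component count: 1
Remove (1,4): not a bridge. Count unchanged: 1.
  After removal, components: {0,1,2,3,4}
New component count: 1

Answer: 1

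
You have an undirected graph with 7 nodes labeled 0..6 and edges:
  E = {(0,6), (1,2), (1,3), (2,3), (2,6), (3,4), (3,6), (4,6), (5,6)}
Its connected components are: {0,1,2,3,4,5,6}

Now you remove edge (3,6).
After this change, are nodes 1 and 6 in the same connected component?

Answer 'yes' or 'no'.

Initial components: {0,1,2,3,4,5,6}
Removing edge (3,6): not a bridge — component count unchanged at 1.
New components: {0,1,2,3,4,5,6}
Are 1 and 6 in the same component? yes

Answer: yes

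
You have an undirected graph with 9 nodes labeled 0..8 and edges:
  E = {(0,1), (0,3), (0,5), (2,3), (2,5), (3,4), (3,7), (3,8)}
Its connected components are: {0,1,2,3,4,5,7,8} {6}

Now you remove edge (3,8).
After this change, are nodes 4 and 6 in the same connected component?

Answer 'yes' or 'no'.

Answer: no

Derivation:
Initial components: {0,1,2,3,4,5,7,8} {6}
Removing edge (3,8): it was a bridge — component count 2 -> 3.
New components: {0,1,2,3,4,5,7} {6} {8}
Are 4 and 6 in the same component? no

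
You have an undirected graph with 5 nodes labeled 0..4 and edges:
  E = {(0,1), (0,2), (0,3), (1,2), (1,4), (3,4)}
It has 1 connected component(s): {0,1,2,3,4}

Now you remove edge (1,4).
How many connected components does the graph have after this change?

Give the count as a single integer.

Initial component count: 1
Remove (1,4): not a bridge. Count unchanged: 1.
  After removal, components: {0,1,2,3,4}
New component count: 1

Answer: 1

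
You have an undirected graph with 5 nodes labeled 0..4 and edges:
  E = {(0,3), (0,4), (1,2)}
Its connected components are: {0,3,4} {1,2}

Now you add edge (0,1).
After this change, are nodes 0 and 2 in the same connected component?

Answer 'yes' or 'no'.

Answer: yes

Derivation:
Initial components: {0,3,4} {1,2}
Adding edge (0,1): merges {0,3,4} and {1,2}.
New components: {0,1,2,3,4}
Are 0 and 2 in the same component? yes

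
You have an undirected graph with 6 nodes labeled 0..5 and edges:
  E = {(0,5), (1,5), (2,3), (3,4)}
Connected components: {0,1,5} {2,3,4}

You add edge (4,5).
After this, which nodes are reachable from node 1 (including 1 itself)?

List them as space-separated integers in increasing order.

Before: nodes reachable from 1: {0,1,5}
Adding (4,5): merges 1's component with another. Reachability grows.
After: nodes reachable from 1: {0,1,2,3,4,5}

Answer: 0 1 2 3 4 5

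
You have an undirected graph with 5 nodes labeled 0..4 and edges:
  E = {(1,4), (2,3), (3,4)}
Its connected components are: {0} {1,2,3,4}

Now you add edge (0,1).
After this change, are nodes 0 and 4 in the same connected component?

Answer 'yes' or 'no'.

Initial components: {0} {1,2,3,4}
Adding edge (0,1): merges {0} and {1,2,3,4}.
New components: {0,1,2,3,4}
Are 0 and 4 in the same component? yes

Answer: yes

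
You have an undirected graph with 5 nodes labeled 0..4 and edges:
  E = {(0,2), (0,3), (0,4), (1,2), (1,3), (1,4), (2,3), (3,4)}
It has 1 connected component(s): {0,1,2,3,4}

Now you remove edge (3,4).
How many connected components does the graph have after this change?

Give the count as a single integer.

Initial component count: 1
Remove (3,4): not a bridge. Count unchanged: 1.
  After removal, components: {0,1,2,3,4}
New component count: 1

Answer: 1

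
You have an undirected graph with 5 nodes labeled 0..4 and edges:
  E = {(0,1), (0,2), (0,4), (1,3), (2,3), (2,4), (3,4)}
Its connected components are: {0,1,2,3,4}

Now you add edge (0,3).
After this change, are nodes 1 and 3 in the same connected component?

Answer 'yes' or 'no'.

Initial components: {0,1,2,3,4}
Adding edge (0,3): both already in same component {0,1,2,3,4}. No change.
New components: {0,1,2,3,4}
Are 1 and 3 in the same component? yes

Answer: yes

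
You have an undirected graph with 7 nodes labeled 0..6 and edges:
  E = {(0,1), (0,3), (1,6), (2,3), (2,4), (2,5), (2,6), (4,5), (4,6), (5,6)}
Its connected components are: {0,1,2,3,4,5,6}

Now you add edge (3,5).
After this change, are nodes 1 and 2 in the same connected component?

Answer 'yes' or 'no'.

Initial components: {0,1,2,3,4,5,6}
Adding edge (3,5): both already in same component {0,1,2,3,4,5,6}. No change.
New components: {0,1,2,3,4,5,6}
Are 1 and 2 in the same component? yes

Answer: yes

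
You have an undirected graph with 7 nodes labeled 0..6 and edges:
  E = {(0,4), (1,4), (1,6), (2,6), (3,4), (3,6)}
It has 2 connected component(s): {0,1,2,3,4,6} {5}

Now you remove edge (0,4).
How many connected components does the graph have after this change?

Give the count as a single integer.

Initial component count: 2
Remove (0,4): it was a bridge. Count increases: 2 -> 3.
  After removal, components: {0} {1,2,3,4,6} {5}
New component count: 3

Answer: 3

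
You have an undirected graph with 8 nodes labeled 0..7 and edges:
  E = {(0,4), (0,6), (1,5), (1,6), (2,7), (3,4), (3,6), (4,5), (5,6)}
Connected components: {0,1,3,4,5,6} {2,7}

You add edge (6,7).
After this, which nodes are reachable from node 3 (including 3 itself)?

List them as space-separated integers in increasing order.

Answer: 0 1 2 3 4 5 6 7

Derivation:
Before: nodes reachable from 3: {0,1,3,4,5,6}
Adding (6,7): merges 3's component with another. Reachability grows.
After: nodes reachable from 3: {0,1,2,3,4,5,6,7}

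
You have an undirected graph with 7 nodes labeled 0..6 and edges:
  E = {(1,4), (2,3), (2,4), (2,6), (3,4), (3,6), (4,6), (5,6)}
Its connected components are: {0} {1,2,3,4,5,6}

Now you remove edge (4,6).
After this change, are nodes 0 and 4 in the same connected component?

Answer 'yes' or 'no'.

Answer: no

Derivation:
Initial components: {0} {1,2,3,4,5,6}
Removing edge (4,6): not a bridge — component count unchanged at 2.
New components: {0} {1,2,3,4,5,6}
Are 0 and 4 in the same component? no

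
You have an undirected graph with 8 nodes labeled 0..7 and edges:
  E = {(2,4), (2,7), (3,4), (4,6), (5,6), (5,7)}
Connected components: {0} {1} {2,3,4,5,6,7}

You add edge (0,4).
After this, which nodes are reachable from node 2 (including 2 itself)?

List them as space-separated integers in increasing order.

Answer: 0 2 3 4 5 6 7

Derivation:
Before: nodes reachable from 2: {2,3,4,5,6,7}
Adding (0,4): merges 2's component with another. Reachability grows.
After: nodes reachable from 2: {0,2,3,4,5,6,7}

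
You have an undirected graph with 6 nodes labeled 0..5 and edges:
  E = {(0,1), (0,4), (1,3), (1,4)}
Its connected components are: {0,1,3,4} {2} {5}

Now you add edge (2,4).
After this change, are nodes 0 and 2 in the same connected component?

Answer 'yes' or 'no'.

Answer: yes

Derivation:
Initial components: {0,1,3,4} {2} {5}
Adding edge (2,4): merges {2} and {0,1,3,4}.
New components: {0,1,2,3,4} {5}
Are 0 and 2 in the same component? yes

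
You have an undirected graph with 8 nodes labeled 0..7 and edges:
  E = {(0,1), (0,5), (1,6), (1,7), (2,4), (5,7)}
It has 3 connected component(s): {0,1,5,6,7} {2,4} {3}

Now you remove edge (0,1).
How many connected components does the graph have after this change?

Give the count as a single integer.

Answer: 3

Derivation:
Initial component count: 3
Remove (0,1): not a bridge. Count unchanged: 3.
  After removal, components: {0,1,5,6,7} {2,4} {3}
New component count: 3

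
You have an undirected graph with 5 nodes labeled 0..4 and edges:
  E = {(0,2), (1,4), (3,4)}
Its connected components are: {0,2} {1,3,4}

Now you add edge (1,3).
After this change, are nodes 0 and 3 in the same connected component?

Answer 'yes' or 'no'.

Answer: no

Derivation:
Initial components: {0,2} {1,3,4}
Adding edge (1,3): both already in same component {1,3,4}. No change.
New components: {0,2} {1,3,4}
Are 0 and 3 in the same component? no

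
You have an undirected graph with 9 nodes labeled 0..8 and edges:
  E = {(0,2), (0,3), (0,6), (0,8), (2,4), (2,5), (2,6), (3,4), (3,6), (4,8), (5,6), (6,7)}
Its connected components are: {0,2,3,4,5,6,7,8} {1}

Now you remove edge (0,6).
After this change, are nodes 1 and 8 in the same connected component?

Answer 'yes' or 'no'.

Initial components: {0,2,3,4,5,6,7,8} {1}
Removing edge (0,6): not a bridge — component count unchanged at 2.
New components: {0,2,3,4,5,6,7,8} {1}
Are 1 and 8 in the same component? no

Answer: no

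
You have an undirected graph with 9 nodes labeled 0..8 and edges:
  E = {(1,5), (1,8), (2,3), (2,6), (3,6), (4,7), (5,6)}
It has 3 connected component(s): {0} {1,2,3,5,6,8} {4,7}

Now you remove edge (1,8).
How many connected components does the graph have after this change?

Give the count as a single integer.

Answer: 4

Derivation:
Initial component count: 3
Remove (1,8): it was a bridge. Count increases: 3 -> 4.
  After removal, components: {0} {1,2,3,5,6} {4,7} {8}
New component count: 4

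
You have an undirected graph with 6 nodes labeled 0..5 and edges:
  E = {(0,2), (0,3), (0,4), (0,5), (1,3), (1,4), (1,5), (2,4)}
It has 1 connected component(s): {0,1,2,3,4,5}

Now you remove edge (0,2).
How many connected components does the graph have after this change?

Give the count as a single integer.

Answer: 1

Derivation:
Initial component count: 1
Remove (0,2): not a bridge. Count unchanged: 1.
  After removal, components: {0,1,2,3,4,5}
New component count: 1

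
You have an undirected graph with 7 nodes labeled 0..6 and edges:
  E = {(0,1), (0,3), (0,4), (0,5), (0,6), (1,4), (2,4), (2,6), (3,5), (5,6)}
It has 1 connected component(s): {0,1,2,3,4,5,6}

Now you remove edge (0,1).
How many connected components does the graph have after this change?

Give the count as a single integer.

Answer: 1

Derivation:
Initial component count: 1
Remove (0,1): not a bridge. Count unchanged: 1.
  After removal, components: {0,1,2,3,4,5,6}
New component count: 1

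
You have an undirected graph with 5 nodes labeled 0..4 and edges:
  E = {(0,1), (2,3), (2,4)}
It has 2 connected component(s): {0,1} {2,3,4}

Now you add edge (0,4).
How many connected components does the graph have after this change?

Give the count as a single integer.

Answer: 1

Derivation:
Initial component count: 2
Add (0,4): merges two components. Count decreases: 2 -> 1.
New component count: 1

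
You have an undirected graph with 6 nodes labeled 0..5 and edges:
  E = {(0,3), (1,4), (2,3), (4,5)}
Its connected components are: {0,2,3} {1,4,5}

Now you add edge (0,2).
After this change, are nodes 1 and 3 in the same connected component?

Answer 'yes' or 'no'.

Answer: no

Derivation:
Initial components: {0,2,3} {1,4,5}
Adding edge (0,2): both already in same component {0,2,3}. No change.
New components: {0,2,3} {1,4,5}
Are 1 and 3 in the same component? no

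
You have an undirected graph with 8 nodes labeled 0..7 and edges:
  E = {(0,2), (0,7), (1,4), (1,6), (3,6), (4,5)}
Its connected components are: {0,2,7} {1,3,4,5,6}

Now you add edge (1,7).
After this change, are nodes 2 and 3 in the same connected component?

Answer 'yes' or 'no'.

Answer: yes

Derivation:
Initial components: {0,2,7} {1,3,4,5,6}
Adding edge (1,7): merges {1,3,4,5,6} and {0,2,7}.
New components: {0,1,2,3,4,5,6,7}
Are 2 and 3 in the same component? yes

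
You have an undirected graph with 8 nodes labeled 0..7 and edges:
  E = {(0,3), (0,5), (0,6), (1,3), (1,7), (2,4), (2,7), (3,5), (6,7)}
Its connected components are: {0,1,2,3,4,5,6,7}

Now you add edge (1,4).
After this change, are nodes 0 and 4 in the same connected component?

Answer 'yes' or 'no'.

Initial components: {0,1,2,3,4,5,6,7}
Adding edge (1,4): both already in same component {0,1,2,3,4,5,6,7}. No change.
New components: {0,1,2,3,4,5,6,7}
Are 0 and 4 in the same component? yes

Answer: yes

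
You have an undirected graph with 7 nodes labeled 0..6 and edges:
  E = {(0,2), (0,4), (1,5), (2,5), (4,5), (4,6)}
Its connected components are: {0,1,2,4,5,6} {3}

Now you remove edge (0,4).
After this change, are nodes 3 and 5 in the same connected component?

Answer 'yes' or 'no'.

Answer: no

Derivation:
Initial components: {0,1,2,4,5,6} {3}
Removing edge (0,4): not a bridge — component count unchanged at 2.
New components: {0,1,2,4,5,6} {3}
Are 3 and 5 in the same component? no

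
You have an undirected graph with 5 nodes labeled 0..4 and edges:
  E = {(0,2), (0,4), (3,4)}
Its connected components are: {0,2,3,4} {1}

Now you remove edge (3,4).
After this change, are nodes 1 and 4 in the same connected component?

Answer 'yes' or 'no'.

Initial components: {0,2,3,4} {1}
Removing edge (3,4): it was a bridge — component count 2 -> 3.
New components: {0,2,4} {1} {3}
Are 1 and 4 in the same component? no

Answer: no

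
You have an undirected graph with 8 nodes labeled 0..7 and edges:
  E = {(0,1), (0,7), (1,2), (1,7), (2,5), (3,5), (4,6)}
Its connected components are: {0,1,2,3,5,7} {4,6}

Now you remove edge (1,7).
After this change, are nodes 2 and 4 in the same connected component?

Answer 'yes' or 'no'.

Answer: no

Derivation:
Initial components: {0,1,2,3,5,7} {4,6}
Removing edge (1,7): not a bridge — component count unchanged at 2.
New components: {0,1,2,3,5,7} {4,6}
Are 2 and 4 in the same component? no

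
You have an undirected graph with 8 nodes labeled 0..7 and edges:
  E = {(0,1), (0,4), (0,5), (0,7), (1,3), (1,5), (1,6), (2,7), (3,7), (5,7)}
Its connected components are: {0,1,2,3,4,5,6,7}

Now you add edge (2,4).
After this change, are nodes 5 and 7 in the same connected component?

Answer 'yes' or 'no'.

Answer: yes

Derivation:
Initial components: {0,1,2,3,4,5,6,7}
Adding edge (2,4): both already in same component {0,1,2,3,4,5,6,7}. No change.
New components: {0,1,2,3,4,5,6,7}
Are 5 and 7 in the same component? yes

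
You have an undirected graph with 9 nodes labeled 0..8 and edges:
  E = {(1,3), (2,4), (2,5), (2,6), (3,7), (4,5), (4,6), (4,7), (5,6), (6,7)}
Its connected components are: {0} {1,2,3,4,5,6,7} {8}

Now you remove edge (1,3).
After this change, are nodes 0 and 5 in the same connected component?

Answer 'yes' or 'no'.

Initial components: {0} {1,2,3,4,5,6,7} {8}
Removing edge (1,3): it was a bridge — component count 3 -> 4.
New components: {0} {1} {2,3,4,5,6,7} {8}
Are 0 and 5 in the same component? no

Answer: no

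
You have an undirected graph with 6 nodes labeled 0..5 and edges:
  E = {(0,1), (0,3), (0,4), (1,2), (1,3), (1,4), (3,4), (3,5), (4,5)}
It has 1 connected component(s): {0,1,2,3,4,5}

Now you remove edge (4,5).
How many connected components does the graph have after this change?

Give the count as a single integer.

Answer: 1

Derivation:
Initial component count: 1
Remove (4,5): not a bridge. Count unchanged: 1.
  After removal, components: {0,1,2,3,4,5}
New component count: 1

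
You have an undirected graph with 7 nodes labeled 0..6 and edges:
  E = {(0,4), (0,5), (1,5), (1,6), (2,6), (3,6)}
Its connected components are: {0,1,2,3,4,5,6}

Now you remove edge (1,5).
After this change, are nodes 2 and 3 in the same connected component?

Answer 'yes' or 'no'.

Answer: yes

Derivation:
Initial components: {0,1,2,3,4,5,6}
Removing edge (1,5): it was a bridge — component count 1 -> 2.
New components: {0,4,5} {1,2,3,6}
Are 2 and 3 in the same component? yes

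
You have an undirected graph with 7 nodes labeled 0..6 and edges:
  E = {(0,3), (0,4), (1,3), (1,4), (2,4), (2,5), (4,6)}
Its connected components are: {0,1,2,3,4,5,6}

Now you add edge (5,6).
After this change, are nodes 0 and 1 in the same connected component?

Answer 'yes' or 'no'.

Answer: yes

Derivation:
Initial components: {0,1,2,3,4,5,6}
Adding edge (5,6): both already in same component {0,1,2,3,4,5,6}. No change.
New components: {0,1,2,3,4,5,6}
Are 0 and 1 in the same component? yes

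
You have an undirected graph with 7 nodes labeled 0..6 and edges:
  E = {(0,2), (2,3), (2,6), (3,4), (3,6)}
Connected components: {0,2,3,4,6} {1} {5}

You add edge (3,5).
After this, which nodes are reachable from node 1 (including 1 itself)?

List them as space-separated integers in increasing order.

Answer: 1

Derivation:
Before: nodes reachable from 1: {1}
Adding (3,5): merges two components, but neither contains 1. Reachability from 1 unchanged.
After: nodes reachable from 1: {1}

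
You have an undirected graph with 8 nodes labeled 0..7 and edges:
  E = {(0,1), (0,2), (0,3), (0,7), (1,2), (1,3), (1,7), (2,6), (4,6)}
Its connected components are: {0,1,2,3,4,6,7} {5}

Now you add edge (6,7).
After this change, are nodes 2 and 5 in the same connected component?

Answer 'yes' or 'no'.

Answer: no

Derivation:
Initial components: {0,1,2,3,4,6,7} {5}
Adding edge (6,7): both already in same component {0,1,2,3,4,6,7}. No change.
New components: {0,1,2,3,4,6,7} {5}
Are 2 and 5 in the same component? no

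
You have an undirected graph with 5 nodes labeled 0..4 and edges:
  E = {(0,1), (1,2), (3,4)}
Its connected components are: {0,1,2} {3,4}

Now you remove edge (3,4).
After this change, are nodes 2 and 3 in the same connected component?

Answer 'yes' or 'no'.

Initial components: {0,1,2} {3,4}
Removing edge (3,4): it was a bridge — component count 2 -> 3.
New components: {0,1,2} {3} {4}
Are 2 and 3 in the same component? no

Answer: no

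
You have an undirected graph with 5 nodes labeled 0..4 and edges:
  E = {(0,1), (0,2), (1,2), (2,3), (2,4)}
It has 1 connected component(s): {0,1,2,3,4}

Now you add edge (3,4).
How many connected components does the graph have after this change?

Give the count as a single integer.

Answer: 1

Derivation:
Initial component count: 1
Add (3,4): endpoints already in same component. Count unchanged: 1.
New component count: 1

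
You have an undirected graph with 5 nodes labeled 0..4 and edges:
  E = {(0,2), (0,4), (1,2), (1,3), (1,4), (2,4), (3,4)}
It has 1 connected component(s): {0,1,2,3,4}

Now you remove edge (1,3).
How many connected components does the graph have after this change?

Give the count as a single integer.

Answer: 1

Derivation:
Initial component count: 1
Remove (1,3): not a bridge. Count unchanged: 1.
  After removal, components: {0,1,2,3,4}
New component count: 1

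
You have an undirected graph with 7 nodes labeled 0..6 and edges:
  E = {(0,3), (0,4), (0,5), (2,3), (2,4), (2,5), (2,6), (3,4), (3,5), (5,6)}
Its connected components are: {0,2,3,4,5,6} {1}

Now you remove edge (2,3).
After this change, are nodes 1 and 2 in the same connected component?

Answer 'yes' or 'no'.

Initial components: {0,2,3,4,5,6} {1}
Removing edge (2,3): not a bridge — component count unchanged at 2.
New components: {0,2,3,4,5,6} {1}
Are 1 and 2 in the same component? no

Answer: no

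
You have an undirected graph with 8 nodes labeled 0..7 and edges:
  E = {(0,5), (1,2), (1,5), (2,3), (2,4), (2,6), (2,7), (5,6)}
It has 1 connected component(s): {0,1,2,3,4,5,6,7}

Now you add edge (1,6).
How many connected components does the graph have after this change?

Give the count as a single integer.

Initial component count: 1
Add (1,6): endpoints already in same component. Count unchanged: 1.
New component count: 1

Answer: 1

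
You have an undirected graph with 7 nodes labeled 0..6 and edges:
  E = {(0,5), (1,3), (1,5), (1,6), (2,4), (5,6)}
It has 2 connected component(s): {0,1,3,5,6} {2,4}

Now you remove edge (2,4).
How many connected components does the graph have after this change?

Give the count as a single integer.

Answer: 3

Derivation:
Initial component count: 2
Remove (2,4): it was a bridge. Count increases: 2 -> 3.
  After removal, components: {0,1,3,5,6} {2} {4}
New component count: 3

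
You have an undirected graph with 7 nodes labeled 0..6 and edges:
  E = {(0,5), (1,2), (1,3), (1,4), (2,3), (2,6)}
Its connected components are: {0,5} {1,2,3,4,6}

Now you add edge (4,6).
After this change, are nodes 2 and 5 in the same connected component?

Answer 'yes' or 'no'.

Answer: no

Derivation:
Initial components: {0,5} {1,2,3,4,6}
Adding edge (4,6): both already in same component {1,2,3,4,6}. No change.
New components: {0,5} {1,2,3,4,6}
Are 2 and 5 in the same component? no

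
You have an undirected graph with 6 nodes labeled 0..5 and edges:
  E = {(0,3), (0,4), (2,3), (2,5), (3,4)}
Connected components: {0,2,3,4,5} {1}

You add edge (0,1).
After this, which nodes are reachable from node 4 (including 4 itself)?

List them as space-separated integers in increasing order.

Answer: 0 1 2 3 4 5

Derivation:
Before: nodes reachable from 4: {0,2,3,4,5}
Adding (0,1): merges 4's component with another. Reachability grows.
After: nodes reachable from 4: {0,1,2,3,4,5}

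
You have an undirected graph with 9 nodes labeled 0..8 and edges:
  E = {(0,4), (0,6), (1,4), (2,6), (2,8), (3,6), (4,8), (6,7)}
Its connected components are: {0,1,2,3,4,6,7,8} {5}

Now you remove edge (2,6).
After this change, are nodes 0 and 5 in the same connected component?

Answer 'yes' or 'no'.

Initial components: {0,1,2,3,4,6,7,8} {5}
Removing edge (2,6): not a bridge — component count unchanged at 2.
New components: {0,1,2,3,4,6,7,8} {5}
Are 0 and 5 in the same component? no

Answer: no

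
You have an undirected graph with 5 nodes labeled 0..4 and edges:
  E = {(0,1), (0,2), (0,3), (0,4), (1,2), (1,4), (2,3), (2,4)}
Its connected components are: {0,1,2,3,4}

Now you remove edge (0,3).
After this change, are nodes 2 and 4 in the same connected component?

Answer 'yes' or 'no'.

Answer: yes

Derivation:
Initial components: {0,1,2,3,4}
Removing edge (0,3): not a bridge — component count unchanged at 1.
New components: {0,1,2,3,4}
Are 2 and 4 in the same component? yes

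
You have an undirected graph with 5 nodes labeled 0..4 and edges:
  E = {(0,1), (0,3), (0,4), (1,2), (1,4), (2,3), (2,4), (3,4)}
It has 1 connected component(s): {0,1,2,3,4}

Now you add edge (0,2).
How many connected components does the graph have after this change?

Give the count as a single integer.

Answer: 1

Derivation:
Initial component count: 1
Add (0,2): endpoints already in same component. Count unchanged: 1.
New component count: 1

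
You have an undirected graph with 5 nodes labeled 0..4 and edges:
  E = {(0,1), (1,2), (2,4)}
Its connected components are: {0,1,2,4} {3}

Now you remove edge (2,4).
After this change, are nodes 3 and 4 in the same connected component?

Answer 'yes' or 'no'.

Initial components: {0,1,2,4} {3}
Removing edge (2,4): it was a bridge — component count 2 -> 3.
New components: {0,1,2} {3} {4}
Are 3 and 4 in the same component? no

Answer: no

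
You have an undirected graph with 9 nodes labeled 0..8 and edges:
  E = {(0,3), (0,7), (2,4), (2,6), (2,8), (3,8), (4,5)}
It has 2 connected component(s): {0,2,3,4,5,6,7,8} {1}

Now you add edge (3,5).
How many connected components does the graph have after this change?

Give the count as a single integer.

Answer: 2

Derivation:
Initial component count: 2
Add (3,5): endpoints already in same component. Count unchanged: 2.
New component count: 2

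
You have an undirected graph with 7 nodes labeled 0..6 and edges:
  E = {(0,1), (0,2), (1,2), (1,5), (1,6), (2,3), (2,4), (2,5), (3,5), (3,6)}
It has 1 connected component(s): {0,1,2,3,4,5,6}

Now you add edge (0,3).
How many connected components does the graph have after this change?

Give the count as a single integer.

Answer: 1

Derivation:
Initial component count: 1
Add (0,3): endpoints already in same component. Count unchanged: 1.
New component count: 1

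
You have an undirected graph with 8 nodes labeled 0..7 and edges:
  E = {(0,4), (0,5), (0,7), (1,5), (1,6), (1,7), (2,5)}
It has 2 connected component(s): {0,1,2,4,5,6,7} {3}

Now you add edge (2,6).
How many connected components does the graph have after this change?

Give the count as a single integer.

Answer: 2

Derivation:
Initial component count: 2
Add (2,6): endpoints already in same component. Count unchanged: 2.
New component count: 2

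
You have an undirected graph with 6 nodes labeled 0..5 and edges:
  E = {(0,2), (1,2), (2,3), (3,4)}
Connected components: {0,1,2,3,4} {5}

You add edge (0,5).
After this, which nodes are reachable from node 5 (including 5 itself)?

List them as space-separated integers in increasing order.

Answer: 0 1 2 3 4 5

Derivation:
Before: nodes reachable from 5: {5}
Adding (0,5): merges 5's component with another. Reachability grows.
After: nodes reachable from 5: {0,1,2,3,4,5}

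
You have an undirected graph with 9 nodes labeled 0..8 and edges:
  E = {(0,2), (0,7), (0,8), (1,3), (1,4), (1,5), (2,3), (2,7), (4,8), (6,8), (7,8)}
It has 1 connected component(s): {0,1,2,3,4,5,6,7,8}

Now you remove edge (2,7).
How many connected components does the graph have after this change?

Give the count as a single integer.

Initial component count: 1
Remove (2,7): not a bridge. Count unchanged: 1.
  After removal, components: {0,1,2,3,4,5,6,7,8}
New component count: 1

Answer: 1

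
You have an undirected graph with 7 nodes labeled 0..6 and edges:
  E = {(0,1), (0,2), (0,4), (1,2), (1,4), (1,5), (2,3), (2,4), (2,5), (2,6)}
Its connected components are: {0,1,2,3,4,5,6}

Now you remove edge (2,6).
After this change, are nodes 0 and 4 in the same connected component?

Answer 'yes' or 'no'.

Answer: yes

Derivation:
Initial components: {0,1,2,3,4,5,6}
Removing edge (2,6): it was a bridge — component count 1 -> 2.
New components: {0,1,2,3,4,5} {6}
Are 0 and 4 in the same component? yes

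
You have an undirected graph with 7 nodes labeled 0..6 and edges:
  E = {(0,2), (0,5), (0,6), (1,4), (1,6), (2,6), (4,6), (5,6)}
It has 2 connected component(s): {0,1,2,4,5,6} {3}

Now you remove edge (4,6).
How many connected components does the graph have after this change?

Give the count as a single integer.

Initial component count: 2
Remove (4,6): not a bridge. Count unchanged: 2.
  After removal, components: {0,1,2,4,5,6} {3}
New component count: 2

Answer: 2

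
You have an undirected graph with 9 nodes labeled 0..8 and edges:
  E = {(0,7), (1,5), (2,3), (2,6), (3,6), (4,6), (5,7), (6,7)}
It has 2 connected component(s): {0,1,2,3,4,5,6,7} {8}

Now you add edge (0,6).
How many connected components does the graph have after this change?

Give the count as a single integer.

Initial component count: 2
Add (0,6): endpoints already in same component. Count unchanged: 2.
New component count: 2

Answer: 2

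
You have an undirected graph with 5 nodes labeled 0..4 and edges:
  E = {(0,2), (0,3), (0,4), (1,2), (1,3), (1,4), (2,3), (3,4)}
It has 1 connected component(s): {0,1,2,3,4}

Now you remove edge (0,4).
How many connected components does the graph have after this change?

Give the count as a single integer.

Initial component count: 1
Remove (0,4): not a bridge. Count unchanged: 1.
  After removal, components: {0,1,2,3,4}
New component count: 1

Answer: 1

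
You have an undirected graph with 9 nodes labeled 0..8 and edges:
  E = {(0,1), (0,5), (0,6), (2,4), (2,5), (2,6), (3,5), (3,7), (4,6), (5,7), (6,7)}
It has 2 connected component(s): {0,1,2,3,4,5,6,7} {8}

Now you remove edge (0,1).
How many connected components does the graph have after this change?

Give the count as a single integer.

Initial component count: 2
Remove (0,1): it was a bridge. Count increases: 2 -> 3.
  After removal, components: {0,2,3,4,5,6,7} {1} {8}
New component count: 3

Answer: 3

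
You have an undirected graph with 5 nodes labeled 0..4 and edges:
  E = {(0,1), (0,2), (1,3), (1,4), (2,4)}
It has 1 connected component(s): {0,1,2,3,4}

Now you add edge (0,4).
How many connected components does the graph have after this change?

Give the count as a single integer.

Initial component count: 1
Add (0,4): endpoints already in same component. Count unchanged: 1.
New component count: 1

Answer: 1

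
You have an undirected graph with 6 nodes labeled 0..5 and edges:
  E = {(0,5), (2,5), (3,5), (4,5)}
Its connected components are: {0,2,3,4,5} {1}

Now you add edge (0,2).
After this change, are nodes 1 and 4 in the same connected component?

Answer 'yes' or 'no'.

Answer: no

Derivation:
Initial components: {0,2,3,4,5} {1}
Adding edge (0,2): both already in same component {0,2,3,4,5}. No change.
New components: {0,2,3,4,5} {1}
Are 1 and 4 in the same component? no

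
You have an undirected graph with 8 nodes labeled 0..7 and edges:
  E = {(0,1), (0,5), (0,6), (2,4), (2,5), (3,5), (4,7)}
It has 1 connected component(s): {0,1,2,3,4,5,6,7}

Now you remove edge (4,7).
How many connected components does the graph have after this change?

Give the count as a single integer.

Initial component count: 1
Remove (4,7): it was a bridge. Count increases: 1 -> 2.
  After removal, components: {0,1,2,3,4,5,6} {7}
New component count: 2

Answer: 2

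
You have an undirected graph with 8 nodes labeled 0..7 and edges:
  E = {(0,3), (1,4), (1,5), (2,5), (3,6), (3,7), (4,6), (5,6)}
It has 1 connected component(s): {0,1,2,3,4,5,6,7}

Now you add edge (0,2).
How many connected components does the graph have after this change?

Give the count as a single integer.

Answer: 1

Derivation:
Initial component count: 1
Add (0,2): endpoints already in same component. Count unchanged: 1.
New component count: 1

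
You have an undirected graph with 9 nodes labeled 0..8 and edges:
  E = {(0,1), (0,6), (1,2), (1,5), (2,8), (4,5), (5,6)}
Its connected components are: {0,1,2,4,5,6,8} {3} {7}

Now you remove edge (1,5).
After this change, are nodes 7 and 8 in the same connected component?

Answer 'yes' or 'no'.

Answer: no

Derivation:
Initial components: {0,1,2,4,5,6,8} {3} {7}
Removing edge (1,5): not a bridge — component count unchanged at 3.
New components: {0,1,2,4,5,6,8} {3} {7}
Are 7 and 8 in the same component? no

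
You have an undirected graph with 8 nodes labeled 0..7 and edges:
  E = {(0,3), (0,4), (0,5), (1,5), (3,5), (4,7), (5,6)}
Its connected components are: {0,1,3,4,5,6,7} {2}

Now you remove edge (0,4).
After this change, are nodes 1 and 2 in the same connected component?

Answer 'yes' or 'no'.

Initial components: {0,1,3,4,5,6,7} {2}
Removing edge (0,4): it was a bridge — component count 2 -> 3.
New components: {0,1,3,5,6} {2} {4,7}
Are 1 and 2 in the same component? no

Answer: no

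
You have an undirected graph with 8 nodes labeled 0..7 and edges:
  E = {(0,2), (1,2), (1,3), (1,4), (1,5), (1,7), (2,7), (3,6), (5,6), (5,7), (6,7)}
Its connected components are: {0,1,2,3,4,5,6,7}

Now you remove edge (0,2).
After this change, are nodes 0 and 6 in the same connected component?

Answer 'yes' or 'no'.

Answer: no

Derivation:
Initial components: {0,1,2,3,4,5,6,7}
Removing edge (0,2): it was a bridge — component count 1 -> 2.
New components: {0} {1,2,3,4,5,6,7}
Are 0 and 6 in the same component? no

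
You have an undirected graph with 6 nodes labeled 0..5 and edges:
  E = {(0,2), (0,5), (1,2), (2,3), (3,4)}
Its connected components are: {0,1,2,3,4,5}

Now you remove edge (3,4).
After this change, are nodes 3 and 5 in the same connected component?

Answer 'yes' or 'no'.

Answer: yes

Derivation:
Initial components: {0,1,2,3,4,5}
Removing edge (3,4): it was a bridge — component count 1 -> 2.
New components: {0,1,2,3,5} {4}
Are 3 and 5 in the same component? yes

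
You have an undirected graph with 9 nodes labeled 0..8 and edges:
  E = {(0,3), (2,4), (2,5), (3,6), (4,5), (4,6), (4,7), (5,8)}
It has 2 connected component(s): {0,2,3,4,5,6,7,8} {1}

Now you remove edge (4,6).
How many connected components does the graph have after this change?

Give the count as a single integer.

Initial component count: 2
Remove (4,6): it was a bridge. Count increases: 2 -> 3.
  After removal, components: {0,3,6} {1} {2,4,5,7,8}
New component count: 3

Answer: 3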